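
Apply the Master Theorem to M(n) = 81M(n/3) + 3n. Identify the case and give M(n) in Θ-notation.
Master Theorem template: M(n) = a·M(n/b) + f(n).
Here: a=81, b=3, f(n)=3n
Compute log_b(a) = log_3(81) = 4.
f(n) = 3n = O(n^(4-ε)) with ε = 3. Case 1: M(n) = Θ(n^log_b(a)) = Θ(n^4).

Case 1: M(n) = Θ(n^4)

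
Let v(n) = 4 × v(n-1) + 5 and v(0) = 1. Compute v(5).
Computing step by step:
v(0) = 1
v(1) = 4 × 1 + 5 = 9
v(2) = 4 × 9 + 5 = 41
v(3) = 4 × 41 + 5 = 169
v(4) = 4 × 169 + 5 = 681
v(5) = 4 × 681 + 5 = 2729

2729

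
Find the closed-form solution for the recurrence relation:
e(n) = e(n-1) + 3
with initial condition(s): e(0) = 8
Recurrence: e(n) = e(n-1) + 3, initial: e(0) = 8.
Each step adds 3, so e(n) = e(0) + 3n = 3n + 8.

e(n) = 3n + 8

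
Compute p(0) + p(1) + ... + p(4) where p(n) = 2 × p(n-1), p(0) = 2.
Computing the sequence terms: 2, 4, 8, 16, 32
Adding these values together:

62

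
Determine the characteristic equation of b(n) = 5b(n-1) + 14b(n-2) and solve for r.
Substitute b(n) = rⁿ and divide through by rⁿ⁻²: r² - 5r - 14 = 0
Factor: (r + 2)(r - 7) = 0, so r = -2, 7.
General solution: b(n) = A·(-2)ⁿ + B·7ⁿ

Characteristic: r² - 5r - 14 = 0, Roots: r = -2, 7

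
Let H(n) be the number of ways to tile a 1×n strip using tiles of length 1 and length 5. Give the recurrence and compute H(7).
Condition on the last tile: it has length 1 (leaving a 1×(n-1) strip) or length 5 (leaving a 1×(n-5) strip), so H(n) = H(n-1) + H(n-5) (order-5 linear recurrence).
For 0 ≤ i < 5 only unit tiles fit, so H(i) = 1.
Iterating the recurrence: H(5) = 2, H(6) = 3, H(7) = 4.

H(n) = H(n-1) + H(n-5), with H(i) = 1 for 0 ≤ i < 5; H(7) = 4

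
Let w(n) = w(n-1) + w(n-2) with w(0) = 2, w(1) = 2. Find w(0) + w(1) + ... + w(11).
Computing the sequence terms: 2, 2, 4, 6, 10, 16, 26, 42, 68, 110, 178, 288
Adding these values together:

752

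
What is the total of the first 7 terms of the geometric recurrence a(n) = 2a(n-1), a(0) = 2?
Computing the sequence terms: 2, 4, 8, 16, 32, 64, 128
Adding these values together:

254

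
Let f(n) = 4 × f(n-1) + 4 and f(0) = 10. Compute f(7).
Computing step by step:
f(0) = 10
f(1) = 4 × 10 + 4 = 44
f(2) = 4 × 44 + 4 = 180
f(3) = 4 × 180 + 4 = 724
f(4) = 4 × 724 + 4 = 2900
f(5) = 4 × 2900 + 4 = 11604
f(6) = 4 × 11604 + 4 = 46420
f(7) = 4 × 46420 + 4 = 185684

185684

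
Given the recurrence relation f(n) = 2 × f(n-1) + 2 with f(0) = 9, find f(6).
Computing step by step:
f(0) = 9
f(1) = 2 × 9 + 2 = 20
f(2) = 2 × 20 + 2 = 42
f(3) = 2 × 42 + 2 = 86
f(4) = 2 × 86 + 2 = 174
f(5) = 2 × 174 + 2 = 350
f(6) = 2 × 350 + 2 = 702

702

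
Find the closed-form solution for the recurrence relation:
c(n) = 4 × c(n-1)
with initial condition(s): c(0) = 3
Recurrence: c(n) = 4 × c(n-1), initial: c(0) = 3.
Each term is 4 times the previous, so this is geometric with ratio 4. After n steps: c(n) = c(0)·4ⁿ = 3·4ⁿ.

c(n) = 3·4ⁿ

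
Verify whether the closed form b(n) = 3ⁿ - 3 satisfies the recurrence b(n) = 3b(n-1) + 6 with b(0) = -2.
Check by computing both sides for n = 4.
From the recurrence with b(0) = -2:
  b(0) = -2, b(1) = 0, b(2) = 6, b(3) = 24, b(4) = 78
  so the recurrence gives b(4) = 78.
From the proposed closed form b(n) = 3ⁿ - 3:
  b(4) = 78.
Both sides give 78 at n = 4, and the initial condition(s) match, so the closed form is consistent.

Yes, the closed form is correct.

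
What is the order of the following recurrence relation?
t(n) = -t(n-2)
The order is the largest lag k for which t(n-k) appears. Here the deepest term is t(n-2), so the order is 2.

Order 2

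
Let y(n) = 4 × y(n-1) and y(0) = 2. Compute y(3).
Computing step by step:
y(0) = 2
y(1) = 4 × 2 = 8
y(2) = 4 × 8 = 32
y(3) = 4 × 32 = 128

128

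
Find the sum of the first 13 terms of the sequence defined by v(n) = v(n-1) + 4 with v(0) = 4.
Computing the sequence terms: 4, 8, 12, 16, 20, 24, 28, 32, 36, 40, 44, 48, 52
Adding these values together:

364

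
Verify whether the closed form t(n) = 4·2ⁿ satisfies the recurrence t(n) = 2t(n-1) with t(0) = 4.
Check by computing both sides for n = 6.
From the recurrence with t(0) = 4:
  t(0) = 4, t(1) = 8, t(2) = 16, t(3) = 32, t(4) = 64, t(5) = 128, t(6) = 256
  so the recurrence gives t(6) = 256.
From the proposed closed form t(n) = 4·2ⁿ:
  t(6) = 256.
Both sides give 256 at n = 6, and the initial condition(s) match, so the closed form is consistent.

Yes, the closed form is correct.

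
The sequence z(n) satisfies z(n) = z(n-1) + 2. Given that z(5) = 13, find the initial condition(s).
z(5) = z(0) + 5·2, so z(0) = 13 - 10 = 3.

z(0) = 3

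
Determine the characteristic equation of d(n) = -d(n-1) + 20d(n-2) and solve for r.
Substitute d(n) = rⁿ and divide through by rⁿ⁻²: r² + r - 20 = 0
Factor: (r + 5)(r - 4) = 0, so r = -5, 4.
General solution: d(n) = A·(-5)ⁿ + B·4ⁿ

Characteristic: r² + r - 20 = 0, Roots: r = -5, 4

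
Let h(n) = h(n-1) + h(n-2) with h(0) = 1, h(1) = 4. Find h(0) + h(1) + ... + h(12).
Computing the sequence terms: 1, 4, 5, 9, 14, 23, 37, 60, 97, 157, 254, 411, 665
Adding these values together:

1737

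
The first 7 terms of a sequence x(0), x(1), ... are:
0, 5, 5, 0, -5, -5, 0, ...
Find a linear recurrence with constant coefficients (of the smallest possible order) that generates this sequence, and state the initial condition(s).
Look for the lowest-order linear relation among consecutive terms.
Observation: x(n) - 1·x(n-1) - (-1)·x(n-2) = 0 holds for the shown terms, and no order-1 relation x(n) = α·x(n-1) + β fits.
Check at n=3: 1·5 + (-1)·5 = 0. ✓

x(n) = x(n-1) - x(n-2), x(0) = 0, x(1) = 5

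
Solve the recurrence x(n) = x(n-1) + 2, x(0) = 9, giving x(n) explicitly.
Recurrence: x(n) = x(n-1) + 2, initial: x(0) = 9.
Each step adds 2, so x(n) = x(0) + 2n = 2n + 9.

x(n) = 2n + 9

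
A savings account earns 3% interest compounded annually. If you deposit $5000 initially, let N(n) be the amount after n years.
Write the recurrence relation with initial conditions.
Each year the balance grows by 3%, i.e. is multiplied by 1 + 3/100 = 1.03, so N(n) = 1.03 × N(n-1). The initial deposit gives N(0) = 5000.
Unrolling gives the closed form N(n) = 5000 × (1.03)ⁿ.

N(n) = 1.03 × N(n-1), N(0) = 5000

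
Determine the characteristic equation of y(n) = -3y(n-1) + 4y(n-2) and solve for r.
Substitute y(n) = rⁿ and divide through by rⁿ⁻²: r² + 3r - 4 = 0
Factor: (r + 4)(r - 1) = 0, so r = -4, 1.
General solution: y(n) = A·(-4)ⁿ + B·1ⁿ

Characteristic: r² + 3r - 4 = 0, Roots: r = -4, 1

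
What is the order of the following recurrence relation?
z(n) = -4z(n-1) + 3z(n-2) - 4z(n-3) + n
The order is the largest lag k for which z(n-k) appears. Here the deepest term is z(n-3) (the n term is non-homogeneous and does not affect the order), so the order is 3.

Order 3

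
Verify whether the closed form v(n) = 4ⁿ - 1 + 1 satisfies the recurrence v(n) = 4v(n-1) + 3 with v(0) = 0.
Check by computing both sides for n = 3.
From the recurrence with v(0) = 0:
  v(0) = 0, v(1) = 3, v(2) = 15, v(3) = 63
  so the recurrence gives v(3) = 63.
From the proposed closed form v(n) = 4ⁿ - 1 + 1:
  v(3) = 64.
The recurrence gives 63 but the closed form gives 64, so the closed form does not satisfy the recurrence.

No, the closed form is incorrect.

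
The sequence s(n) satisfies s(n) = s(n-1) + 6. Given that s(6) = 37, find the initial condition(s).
s(6) = s(0) + 6·6, so s(0) = 37 - 36 = 1.

s(0) = 1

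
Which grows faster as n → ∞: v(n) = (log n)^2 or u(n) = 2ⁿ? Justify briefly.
Comparing growth rates:
Growth-rate hierarchy: log n ≺ any polynomial ≺ any exponential cⁿ (c>1) ≺ n! ≺ nⁿ.
exponential base 2 dominates polylogarithmic (log n)^2 asymptotically.

u(n) grows faster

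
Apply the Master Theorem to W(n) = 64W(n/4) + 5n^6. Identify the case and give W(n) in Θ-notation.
Master Theorem template: W(n) = a·W(n/b) + f(n).
Here: a=64, b=4, f(n)=5n^6
Compute log_b(a) = log_4(64) = 3.
f(n) = 5n^6 = Ω(n^(3+ε)) with ε = 3, and the regularity condition holds (a·f(n/b) = (a/b^6)·f(n) with a/b^6 = 4^-3 < 1). Case 3: W(n) = Θ(f(n)) = Θ(n^6).

Case 3: W(n) = Θ(n^6)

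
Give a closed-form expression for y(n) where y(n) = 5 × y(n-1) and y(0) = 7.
Recurrence: y(n) = 5 × y(n-1), initial: y(0) = 7.
Each term is 5 times the previous, so this is geometric with ratio 5. After n steps: y(n) = y(0)·5ⁿ = 7·5ⁿ.

y(n) = 7·5ⁿ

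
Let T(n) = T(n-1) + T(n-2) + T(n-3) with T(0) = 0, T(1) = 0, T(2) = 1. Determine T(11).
Computing the sequence terms:
0, 0, 1, 1, 2, 4, 7, 13, 24, 44, 81, 149

149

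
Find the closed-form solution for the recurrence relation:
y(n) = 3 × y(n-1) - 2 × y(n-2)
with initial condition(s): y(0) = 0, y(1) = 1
Recurrence: y(n) = 3 × y(n-1) - 2 × y(n-2), initial: y(0) = 0, y(1) = 1.
Characteristic equation: r² - 3r + 2 = 0, which factors as (r - 2)(r - 1) = 0, so r = 2, 1. General solution y(n) = A·2ⁿ + B·1ⁿ. From y(0) = 0: A + B = 0. From y(1) = 1: 2A + 1B = 1. Solving gives A = 1, B = -1.

y(n) = 2ⁿ - 1ⁿ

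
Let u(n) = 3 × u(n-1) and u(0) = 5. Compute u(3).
Computing step by step:
u(0) = 5
u(1) = 3 × 5 = 15
u(2) = 3 × 15 = 45
u(3) = 3 × 45 = 135

135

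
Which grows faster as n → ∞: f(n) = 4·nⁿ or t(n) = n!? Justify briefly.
Comparing growth rates:
Growth-rate hierarchy: log n ≺ any polynomial ≺ any exponential cⁿ (c>1) ≺ n! ≺ nⁿ.
super-exponential nⁿ dominates factorial asymptotically.

f(n) grows faster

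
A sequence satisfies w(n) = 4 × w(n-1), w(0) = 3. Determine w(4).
Computing step by step:
w(0) = 3
w(1) = 4 × 3 = 12
w(2) = 4 × 12 = 48
w(3) = 4 × 48 = 192
w(4) = 4 × 192 = 768

768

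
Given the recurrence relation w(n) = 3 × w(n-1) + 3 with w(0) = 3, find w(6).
Computing step by step:
w(0) = 3
w(1) = 3 × 3 + 3 = 12
w(2) = 3 × 12 + 3 = 39
w(3) = 3 × 39 + 3 = 120
w(4) = 3 × 120 + 3 = 363
w(5) = 3 × 363 + 3 = 1092
w(6) = 3 × 1092 + 3 = 3279

3279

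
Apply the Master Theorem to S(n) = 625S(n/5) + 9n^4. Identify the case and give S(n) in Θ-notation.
Master Theorem template: S(n) = a·S(n/b) + f(n).
Here: a=625, b=5, f(n)=9n^4
Compute log_b(a) = log_5(625) = 4.
f(n) = 9n^4 = Θ(n^4). Case 2: S(n) = Θ(n^4 log n).

Case 2: S(n) = Θ(n^4 log n)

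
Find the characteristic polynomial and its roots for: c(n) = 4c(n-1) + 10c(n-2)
Substitute c(n) = rⁿ and divide through by rⁿ⁻²: r² - 4r - 10 = 0
Discriminant: 4² + 4·10 = 56, not a perfect square, so by the quadratic formula r = (4 ± √56)/2.
General solution: c(n) = A·r₁ⁿ + B·r₂ⁿ where r₁,r₂ = (4 ± √56)/2

Characteristic: r² - 4r - 10 = 0, Roots: r = (4 ± √56)/2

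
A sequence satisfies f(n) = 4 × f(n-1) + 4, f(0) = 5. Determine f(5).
Computing step by step:
f(0) = 5
f(1) = 4 × 5 + 4 = 24
f(2) = 4 × 24 + 4 = 100
f(3) = 4 × 100 + 4 = 404
f(4) = 4 × 404 + 4 = 1620
f(5) = 4 × 1620 + 4 = 6484

6484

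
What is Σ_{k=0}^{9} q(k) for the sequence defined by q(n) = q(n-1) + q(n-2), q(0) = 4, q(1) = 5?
Computing the sequence terms: 4, 5, 9, 14, 23, 37, 60, 97, 157, 254
Adding these values together:

660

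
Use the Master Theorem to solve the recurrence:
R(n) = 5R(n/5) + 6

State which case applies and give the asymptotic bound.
Master Theorem template: R(n) = a·R(n/b) + f(n).
Here: a=5, b=5, f(n)=6
Compute log_b(a) = log_5(5) = 1.
f(n) = 6 = O(n^(1-ε)) with ε = 1. Case 1: R(n) = Θ(n^log_b(a)) = Θ(n).

Case 1: R(n) = Θ(n)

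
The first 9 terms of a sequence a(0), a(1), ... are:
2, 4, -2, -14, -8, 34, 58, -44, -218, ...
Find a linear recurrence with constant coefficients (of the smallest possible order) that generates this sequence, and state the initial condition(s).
Look for the lowest-order linear relation among consecutive terms.
Observation: a(n) - 1·a(n-1) - (-3)·a(n-2) = 0 holds for the shown terms, and no order-1 relation a(n) = α·a(n-1) + β fits.
Check at n=3: 1·-2 + (-3)·4 = -14. ✓

a(n) = a(n-1) - 3a(n-2), a(0) = 2, a(1) = 4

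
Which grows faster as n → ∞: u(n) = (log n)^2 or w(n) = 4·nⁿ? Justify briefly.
Comparing growth rates:
Growth-rate hierarchy: log n ≺ any polynomial ≺ any exponential cⁿ (c>1) ≺ n! ≺ nⁿ.
super-exponential nⁿ dominates polylogarithmic (log n)^2 asymptotically.

w(n) grows faster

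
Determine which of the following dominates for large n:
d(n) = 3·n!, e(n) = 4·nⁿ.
Comparing growth rates:
Growth-rate hierarchy: log n ≺ any polynomial ≺ any exponential cⁿ (c>1) ≺ n! ≺ nⁿ.
super-exponential nⁿ dominates factorial asymptotically.

e(n) grows faster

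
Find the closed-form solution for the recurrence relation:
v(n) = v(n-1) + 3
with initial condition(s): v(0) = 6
Recurrence: v(n) = v(n-1) + 3, initial: v(0) = 6.
Each step adds 3, so v(n) = v(0) + 3n = 3n + 6.

v(n) = 3n + 6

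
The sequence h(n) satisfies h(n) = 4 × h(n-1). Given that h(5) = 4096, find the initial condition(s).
In general h(n) = 4ⁿ · h(0). At n = 5: h(0) = h(5) / 4^5 = 4096 / 1024 = 4.

h(0) = 4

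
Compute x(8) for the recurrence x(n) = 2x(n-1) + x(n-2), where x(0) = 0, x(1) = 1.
Computing the sequence terms:
0, 1, 2, 5, 12, 29, 70, 169, 408

408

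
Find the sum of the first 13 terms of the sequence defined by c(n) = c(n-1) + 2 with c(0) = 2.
Computing the sequence terms: 2, 4, 6, 8, 10, 12, 14, 16, 18, 20, 22, 24, 26
Adding these values together:

182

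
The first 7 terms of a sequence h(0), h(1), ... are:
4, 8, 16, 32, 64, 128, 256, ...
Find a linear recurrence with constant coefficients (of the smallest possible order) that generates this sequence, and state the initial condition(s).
Look for the lowest-order linear relation among consecutive terms.
Observation: each term is 2× the previous.
Check at n=2: 2·8 = 16. ✓

h(n) = 2 × h(n-1), h(0) = 4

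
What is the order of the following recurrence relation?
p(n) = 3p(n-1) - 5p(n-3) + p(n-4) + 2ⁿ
The order is the largest lag k for which p(n-k) appears. Here the deepest term is p(n-4) (the 2ⁿ term is non-homogeneous and does not affect the order), so the order is 4.

Order 4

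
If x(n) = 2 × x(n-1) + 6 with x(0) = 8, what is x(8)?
Computing step by step:
x(0) = 8
x(1) = 2 × 8 + 6 = 22
x(2) = 2 × 22 + 6 = 50
x(3) = 2 × 50 + 6 = 106
x(4) = 2 × 106 + 6 = 218
x(5) = 2 × 218 + 6 = 442
x(6) = 2 × 442 + 6 = 890
x(7) = 2 × 890 + 6 = 1786
x(8) = 2 × 1786 + 6 = 3578

3578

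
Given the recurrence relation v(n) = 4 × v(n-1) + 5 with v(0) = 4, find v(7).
Computing step by step:
v(0) = 4
v(1) = 4 × 4 + 5 = 21
v(2) = 4 × 21 + 5 = 89
v(3) = 4 × 89 + 5 = 361
v(4) = 4 × 361 + 5 = 1449
v(5) = 4 × 1449 + 5 = 5801
v(6) = 4 × 5801 + 5 = 23209
v(7) = 4 × 23209 + 5 = 92841

92841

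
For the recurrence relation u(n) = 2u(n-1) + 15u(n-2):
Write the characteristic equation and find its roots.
Substitute u(n) = rⁿ and divide through by rⁿ⁻²: r² - 2r - 15 = 0
Factor: (r + 3)(r - 5) = 0, so r = -3, 5.
General solution: u(n) = A·(-3)ⁿ + B·5ⁿ

Characteristic: r² - 2r - 15 = 0, Roots: r = -3, 5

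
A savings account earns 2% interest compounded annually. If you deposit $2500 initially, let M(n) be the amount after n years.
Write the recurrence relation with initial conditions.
Each year the balance grows by 2%, i.e. is multiplied by 1 + 2/100 = 1.02, so M(n) = 1.02 × M(n-1). The initial deposit gives M(0) = 2500.
Unrolling gives the closed form M(n) = 2500 × (1.02)ⁿ.

M(n) = 1.02 × M(n-1), M(0) = 2500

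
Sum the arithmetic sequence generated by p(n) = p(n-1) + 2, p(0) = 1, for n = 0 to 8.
Computing the sequence terms: 1, 3, 5, 7, 9, 11, 13, 15, 17
Adding these values together:

81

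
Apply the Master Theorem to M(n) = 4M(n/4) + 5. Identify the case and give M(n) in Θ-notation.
Master Theorem template: M(n) = a·M(n/b) + f(n).
Here: a=4, b=4, f(n)=5
Compute log_b(a) = log_4(4) = 1.
f(n) = 5 = O(n^(1-ε)) with ε = 1. Case 1: M(n) = Θ(n^log_b(a)) = Θ(n).

Case 1: M(n) = Θ(n)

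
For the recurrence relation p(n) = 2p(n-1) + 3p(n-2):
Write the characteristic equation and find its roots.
Substitute p(n) = rⁿ and divide through by rⁿ⁻²: r² - 2r - 3 = 0
Factor: (r - 3)(r + 1) = 0, so r = 3, -1.
General solution: p(n) = A·3ⁿ + B·(-1)ⁿ

Characteristic: r² - 2r - 3 = 0, Roots: r = 3, -1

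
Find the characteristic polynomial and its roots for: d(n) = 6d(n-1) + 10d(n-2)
Substitute d(n) = rⁿ and divide through by rⁿ⁻²: r² - 6r - 10 = 0
Discriminant: 6² + 4·10 = 76, not a perfect square, so by the quadratic formula r = (6 ± √76)/2.
General solution: d(n) = A·r₁ⁿ + B·r₂ⁿ where r₁,r₂ = (6 ± √76)/2

Characteristic: r² - 6r - 10 = 0, Roots: r = (6 ± √76)/2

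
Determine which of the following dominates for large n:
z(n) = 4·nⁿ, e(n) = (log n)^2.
Comparing growth rates:
Growth-rate hierarchy: log n ≺ any polynomial ≺ any exponential cⁿ (c>1) ≺ n! ≺ nⁿ.
super-exponential nⁿ dominates polylogarithmic (log n)^2 asymptotically.

z(n) grows faster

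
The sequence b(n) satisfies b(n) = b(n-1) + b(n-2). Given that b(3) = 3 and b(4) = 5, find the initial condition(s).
Work backwards using b(k) = b(k+2) - b(k+1):
b(2) = b(4) - b(3) = 5 - 3 = 2
b(1) = b(3) - b(2) = 3 - 2 = 1
b(0) = b(2) - b(1) = 2 - 1 = 1

b(0) = 1, b(1) = 1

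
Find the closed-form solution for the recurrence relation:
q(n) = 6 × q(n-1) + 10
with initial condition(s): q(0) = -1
Recurrence: q(n) = 6 × q(n-1) + 10, initial: q(0) = -1.
Try q(n) = A·6ⁿ + C. Substituting: A·6ⁿ + C = 6(A·6ⁿ⁻¹ + C) + 10 = A·6ⁿ + 6C + 10, so C = 6C + 10, giving C = -2. Then q(0) = A - 2 = -1 gives A = 1.

q(n) = 6ⁿ - 2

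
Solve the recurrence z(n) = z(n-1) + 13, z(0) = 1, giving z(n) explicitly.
Recurrence: z(n) = z(n-1) + 13, initial: z(0) = 1.
Each step adds 13, so z(n) = z(0) + 13n = 13n + 1.

z(n) = 13n + 1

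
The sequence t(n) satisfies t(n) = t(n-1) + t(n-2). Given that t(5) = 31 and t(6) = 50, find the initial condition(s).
Work backwards using t(k) = t(k+2) - t(k+1):
t(4) = t(6) - t(5) = 50 - 31 = 19
t(3) = t(5) - t(4) = 31 - 19 = 12
t(2) = t(4) - t(3) = 19 - 12 = 7
t(1) = t(3) - t(2) = 12 - 7 = 5
t(0) = t(2) - t(1) = 7 - 5 = 2

t(0) = 2, t(1) = 5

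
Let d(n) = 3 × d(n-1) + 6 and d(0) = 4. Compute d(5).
Computing step by step:
d(0) = 4
d(1) = 3 × 4 + 6 = 18
d(2) = 3 × 18 + 6 = 60
d(3) = 3 × 60 + 6 = 186
d(4) = 3 × 186 + 6 = 564
d(5) = 3 × 564 + 6 = 1698

1698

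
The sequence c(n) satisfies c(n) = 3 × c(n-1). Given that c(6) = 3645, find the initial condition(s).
In general c(n) = 3ⁿ · c(0). At n = 6: c(0) = c(6) / 3^6 = 3645 / 729 = 5.

c(0) = 5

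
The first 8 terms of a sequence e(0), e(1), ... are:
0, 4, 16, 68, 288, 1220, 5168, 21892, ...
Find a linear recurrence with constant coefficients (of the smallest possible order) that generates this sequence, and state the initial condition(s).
Look for the lowest-order linear relation among consecutive terms.
Observation: e(n) - 4·e(n-1) - (1)·e(n-2) = 0 holds for the shown terms, and no order-1 relation e(n) = α·e(n-1) + β fits.
Check at n=3: 4·16 + (1)·4 = 68. ✓

e(n) = 4e(n-1) + e(n-2), e(0) = 0, e(1) = 4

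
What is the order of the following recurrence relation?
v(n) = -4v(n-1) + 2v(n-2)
The order is the largest lag k for which v(n-k) appears. Here the deepest term is v(n-2), so the order is 2.

Order 2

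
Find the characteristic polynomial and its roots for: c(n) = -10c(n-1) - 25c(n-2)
Substitute c(n) = rⁿ and divide through by rⁿ⁻²: r² + 10r + 25 = 0
Factor: (r + 5)² = 0, so r = -5 (double root).
General solution: c(n) = (A + Bn)·(-5)ⁿ

Characteristic: r² + 10r + 25 = 0, Roots: r = -5 (double root)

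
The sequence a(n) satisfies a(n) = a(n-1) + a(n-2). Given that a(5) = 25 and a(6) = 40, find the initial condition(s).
Work backwards using a(k) = a(k+2) - a(k+1):
a(4) = a(6) - a(5) = 40 - 25 = 15
a(3) = a(5) - a(4) = 25 - 15 = 10
a(2) = a(4) - a(3) = 15 - 10 = 5
a(1) = a(3) - a(2) = 10 - 5 = 5
a(0) = a(2) - a(1) = 5 - 5 = 0

a(0) = 0, a(1) = 5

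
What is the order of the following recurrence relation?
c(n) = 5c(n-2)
The order is the largest lag k for which c(n-k) appears. Here the deepest term is c(n-2), so the order is 2.

Order 2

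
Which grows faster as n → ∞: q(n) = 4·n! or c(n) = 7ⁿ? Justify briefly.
Comparing growth rates:
Growth-rate hierarchy: log n ≺ any polynomial ≺ any exponential cⁿ (c>1) ≺ n! ≺ nⁿ.
factorial dominates exponential base 7 asymptotically.

q(n) grows faster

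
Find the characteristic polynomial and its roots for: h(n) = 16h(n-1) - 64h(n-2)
Substitute h(n) = rⁿ and divide through by rⁿ⁻²: r² - 16r + 64 = 0
Factor: (r - 8)² = 0, so r = 8 (double root).
General solution: h(n) = (A + Bn)·8ⁿ

Characteristic: r² - 16r + 64 = 0, Roots: r = 8 (double root)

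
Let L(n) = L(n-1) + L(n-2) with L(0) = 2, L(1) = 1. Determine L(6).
Computing the sequence terms:
2, 1, 3, 4, 7, 11, 18

18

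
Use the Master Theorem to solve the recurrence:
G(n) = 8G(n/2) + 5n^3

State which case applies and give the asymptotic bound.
Master Theorem template: G(n) = a·G(n/b) + f(n).
Here: a=8, b=2, f(n)=5n^3
Compute log_b(a) = log_2(8) = 3.
f(n) = 5n^3 = Θ(n^3). Case 2: G(n) = Θ(n^3 log n).

Case 2: G(n) = Θ(n^3 log n)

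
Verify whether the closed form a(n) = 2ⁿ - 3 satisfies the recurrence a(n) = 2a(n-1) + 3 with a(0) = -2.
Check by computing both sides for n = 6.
From the recurrence with a(0) = -2:
  a(0) = -2, a(1) = -1, a(2) = 1, a(3) = 5, a(4) = 13, a(5) = 29, a(6) = 61
  so the recurrence gives a(6) = 61.
From the proposed closed form a(n) = 2ⁿ - 3:
  a(6) = 61.
Both sides give 61 at n = 6, and the initial condition(s) match, so the closed form is consistent.

Yes, the closed form is correct.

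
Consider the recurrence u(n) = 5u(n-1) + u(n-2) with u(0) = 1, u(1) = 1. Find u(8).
Computing the sequence terms:
1, 1, 6, 31, 161, 836, 4341, 22541, 117046

117046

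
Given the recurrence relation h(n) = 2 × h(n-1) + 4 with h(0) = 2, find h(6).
Computing step by step:
h(0) = 2
h(1) = 2 × 2 + 4 = 8
h(2) = 2 × 8 + 4 = 20
h(3) = 2 × 20 + 4 = 44
h(4) = 2 × 44 + 4 = 92
h(5) = 2 × 92 + 4 = 188
h(6) = 2 × 188 + 4 = 380

380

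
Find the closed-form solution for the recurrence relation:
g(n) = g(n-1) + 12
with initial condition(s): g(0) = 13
Recurrence: g(n) = g(n-1) + 12, initial: g(0) = 13.
Each step adds 12, so g(n) = g(0) + 12n = 12n + 13.

g(n) = 12n + 13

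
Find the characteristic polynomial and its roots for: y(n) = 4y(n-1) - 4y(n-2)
Substitute y(n) = rⁿ and divide through by rⁿ⁻²: r² - 4r + 4 = 0
Factor: (r - 2)² = 0, so r = 2 (double root).
General solution: y(n) = (A + Bn)·2ⁿ

Characteristic: r² - 4r + 4 = 0, Roots: r = 2 (double root)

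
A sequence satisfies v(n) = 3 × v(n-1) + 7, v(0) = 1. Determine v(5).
Computing step by step:
v(0) = 1
v(1) = 3 × 1 + 7 = 10
v(2) = 3 × 10 + 7 = 37
v(3) = 3 × 37 + 7 = 118
v(4) = 3 × 118 + 7 = 361
v(5) = 3 × 361 + 7 = 1090

1090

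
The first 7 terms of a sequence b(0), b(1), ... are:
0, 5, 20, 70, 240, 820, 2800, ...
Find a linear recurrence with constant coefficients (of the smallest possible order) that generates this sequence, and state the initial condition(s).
Look for the lowest-order linear relation among consecutive terms.
Observation: b(n) - 4·b(n-1) - (-2)·b(n-2) = 0 holds for the shown terms, and no order-1 relation b(n) = α·b(n-1) + β fits.
Check at n=3: 4·20 + (-2)·5 = 70. ✓

b(n) = 4b(n-1) - 2b(n-2), b(0) = 0, b(1) = 5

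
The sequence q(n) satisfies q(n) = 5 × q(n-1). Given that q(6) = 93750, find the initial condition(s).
In general q(n) = 5ⁿ · q(0). At n = 6: q(0) = q(6) / 5^6 = 93750 / 15625 = 6.

q(0) = 6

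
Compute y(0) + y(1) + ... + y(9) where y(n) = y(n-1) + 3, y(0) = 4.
Computing the sequence terms: 4, 7, 10, 13, 16, 19, 22, 25, 28, 31
Adding these values together:

175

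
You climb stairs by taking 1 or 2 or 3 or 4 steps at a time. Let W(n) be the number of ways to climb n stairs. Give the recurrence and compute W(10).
Condition on the size of the last step (1 to 4): before it there were n-1, …, n-4 stairs climbed, and these cases are disjoint, so W(n) = W(n-1) + W(n-2) + W(n-3) + W(n-4) (order-4 linear recurrence).
Initial conditions by direct count (compositions of i into parts ≤ 4): W(1) = 1; W(2) = 2; W(3) = 4; W(4) = 8.
Iterating the recurrence: W(5) = 15, W(6) = 29, W(7) = 56, W(8) = 108, W(9) = 208, W(10) = 401.

W(n) = W(n-1) + W(n-2) + W(n-3) + W(n-4), W(1) = 1, W(2) = 2, W(3) = 4, W(4) = 8; W(10) = 401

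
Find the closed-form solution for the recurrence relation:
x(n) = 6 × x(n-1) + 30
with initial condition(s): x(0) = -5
Recurrence: x(n) = 6 × x(n-1) + 30, initial: x(0) = -5.
Try x(n) = A·6ⁿ + C. Substituting: A·6ⁿ + C = 6(A·6ⁿ⁻¹ + C) + 30 = A·6ⁿ + 6C + 30, so C = 6C + 30, giving C = -6. Then x(0) = A - 6 = -5 gives A = 1.

x(n) = 6ⁿ - 6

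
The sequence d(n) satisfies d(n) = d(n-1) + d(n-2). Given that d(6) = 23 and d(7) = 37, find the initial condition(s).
Work backwards using d(k) = d(k+2) - d(k+1):
d(5) = d(7) - d(6) = 37 - 23 = 14
d(4) = d(6) - d(5) = 23 - 14 = 9
d(3) = d(5) - d(4) = 14 - 9 = 5
d(2) = d(4) - d(3) = 9 - 5 = 4
d(1) = d(3) - d(2) = 5 - 4 = 1
d(0) = d(2) - d(1) = 4 - 1 = 3

d(0) = 3, d(1) = 1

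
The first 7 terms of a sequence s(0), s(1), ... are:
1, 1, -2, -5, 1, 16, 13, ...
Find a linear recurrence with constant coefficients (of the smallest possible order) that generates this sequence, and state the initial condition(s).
Look for the lowest-order linear relation among consecutive terms.
Observation: s(n) - 1·s(n-1) - (-3)·s(n-2) = 0 holds for the shown terms, and no order-1 relation s(n) = α·s(n-1) + β fits.
Check at n=3: 1·-2 + (-3)·1 = -5. ✓

s(n) = s(n-1) - 3s(n-2), s(0) = 1, s(1) = 1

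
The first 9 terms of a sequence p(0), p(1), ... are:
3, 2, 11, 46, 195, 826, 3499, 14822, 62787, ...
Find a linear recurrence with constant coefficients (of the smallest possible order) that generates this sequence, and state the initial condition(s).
Look for the lowest-order linear relation among consecutive terms.
Observation: p(n) - 4·p(n-1) - (1)·p(n-2) = 0 holds for the shown terms, and no order-1 relation p(n) = α·p(n-1) + β fits.
Check at n=3: 4·11 + (1)·2 = 46. ✓

p(n) = 4p(n-1) + p(n-2), p(0) = 3, p(1) = 2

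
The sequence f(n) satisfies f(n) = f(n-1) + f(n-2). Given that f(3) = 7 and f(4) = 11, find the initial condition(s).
Work backwards using f(k) = f(k+2) - f(k+1):
f(2) = f(4) - f(3) = 11 - 7 = 4
f(1) = f(3) - f(2) = 7 - 4 = 3
f(0) = f(2) - f(1) = 4 - 3 = 1

f(0) = 1, f(1) = 3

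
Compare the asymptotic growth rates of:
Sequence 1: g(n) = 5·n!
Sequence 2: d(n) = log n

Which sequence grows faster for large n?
Comparing growth rates:
Growth-rate hierarchy: log n ≺ any polynomial ≺ any exponential cⁿ (c>1) ≺ n! ≺ nⁿ.
factorial dominates logarithmic asymptotically.

g(n) grows faster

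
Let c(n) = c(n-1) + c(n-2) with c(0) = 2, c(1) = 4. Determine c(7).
Computing the sequence terms:
2, 4, 6, 10, 16, 26, 42, 68

68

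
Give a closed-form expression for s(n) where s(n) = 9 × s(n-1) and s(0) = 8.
Recurrence: s(n) = 9 × s(n-1), initial: s(0) = 8.
Each term is 9 times the previous, so this is geometric with ratio 9. After n steps: s(n) = s(0)·9ⁿ = 8·9ⁿ.

s(n) = 8·9ⁿ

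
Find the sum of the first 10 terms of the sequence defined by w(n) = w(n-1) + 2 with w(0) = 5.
Computing the sequence terms: 5, 7, 9, 11, 13, 15, 17, 19, 21, 23
Adding these values together:

140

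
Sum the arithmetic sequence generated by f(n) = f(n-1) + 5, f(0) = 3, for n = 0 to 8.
Computing the sequence terms: 3, 8, 13, 18, 23, 28, 33, 38, 43
Adding these values together:

207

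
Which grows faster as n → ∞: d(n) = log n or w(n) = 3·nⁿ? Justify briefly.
Comparing growth rates:
Growth-rate hierarchy: log n ≺ any polynomial ≺ any exponential cⁿ (c>1) ≺ n! ≺ nⁿ.
super-exponential nⁿ dominates logarithmic asymptotically.

w(n) grows faster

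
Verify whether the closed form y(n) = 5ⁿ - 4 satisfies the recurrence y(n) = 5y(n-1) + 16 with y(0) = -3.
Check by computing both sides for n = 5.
From the recurrence with y(0) = -3:
  y(0) = -3, y(1) = 1, y(2) = 21, y(3) = 121, y(4) = 621, y(5) = 3121
  so the recurrence gives y(5) = 3121.
From the proposed closed form y(n) = 5ⁿ - 4:
  y(5) = 3121.
Both sides give 3121 at n = 5, and the initial condition(s) match, so the closed form is consistent.

Yes, the closed form is correct.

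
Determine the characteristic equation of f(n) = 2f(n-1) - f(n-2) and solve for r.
Substitute f(n) = rⁿ and divide through by rⁿ⁻²: r² - 2r + 1 = 0
Factor: (r - 1)² = 0, so r = 1 (double root).
General solution: f(n) = (A + Bn)·1ⁿ

Characteristic: r² - 2r + 1 = 0, Roots: r = 1 (double root)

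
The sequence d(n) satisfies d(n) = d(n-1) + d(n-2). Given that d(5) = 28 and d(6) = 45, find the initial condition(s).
Work backwards using d(k) = d(k+2) - d(k+1):
d(4) = d(6) - d(5) = 45 - 28 = 17
d(3) = d(5) - d(4) = 28 - 17 = 11
d(2) = d(4) - d(3) = 17 - 11 = 6
d(1) = d(3) - d(2) = 11 - 6 = 5
d(0) = d(2) - d(1) = 6 - 5 = 1

d(0) = 1, d(1) = 5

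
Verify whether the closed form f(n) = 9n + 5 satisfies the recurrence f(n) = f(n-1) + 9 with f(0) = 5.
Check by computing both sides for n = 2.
From the recurrence with f(0) = 5:
  f(0) = 5, f(1) = 14, f(2) = 23
  so the recurrence gives f(2) = 23.
From the proposed closed form f(n) = 9n + 5:
  f(2) = 23.
Both sides give 23 at n = 2, and the initial condition(s) match, so the closed form is consistent.

Yes, the closed form is correct.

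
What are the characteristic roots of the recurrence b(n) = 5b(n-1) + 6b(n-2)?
Substitute b(n) = rⁿ and divide through by rⁿ⁻²: r² - 5r - 6 = 0
Factor: (r + 1)(r - 6) = 0, so r = -1, 6.
General solution: b(n) = A·(-1)ⁿ + B·6ⁿ

Characteristic: r² - 5r - 6 = 0, Roots: r = -1, 6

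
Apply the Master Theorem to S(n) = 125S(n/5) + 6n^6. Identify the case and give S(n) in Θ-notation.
Master Theorem template: S(n) = a·S(n/b) + f(n).
Here: a=125, b=5, f(n)=6n^6
Compute log_b(a) = log_5(125) = 3.
f(n) = 6n^6 = Ω(n^(3+ε)) with ε = 3, and the regularity condition holds (a·f(n/b) = (a/b^6)·f(n) with a/b^6 = 5^-3 < 1). Case 3: S(n) = Θ(f(n)) = Θ(n^6).

Case 3: S(n) = Θ(n^6)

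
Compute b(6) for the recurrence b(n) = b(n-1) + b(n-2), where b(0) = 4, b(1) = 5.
Computing the sequence terms:
4, 5, 9, 14, 23, 37, 60

60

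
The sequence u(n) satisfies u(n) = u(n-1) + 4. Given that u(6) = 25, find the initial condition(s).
u(6) = u(0) + 6·4, so u(0) = 25 - 24 = 1.

u(0) = 1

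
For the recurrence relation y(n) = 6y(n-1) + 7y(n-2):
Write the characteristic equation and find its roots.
Substitute y(n) = rⁿ and divide through by rⁿ⁻²: r² - 6r - 7 = 0
Factor: (r + 1)(r - 7) = 0, so r = -1, 7.
General solution: y(n) = A·(-1)ⁿ + B·7ⁿ

Characteristic: r² - 6r - 7 = 0, Roots: r = -1, 7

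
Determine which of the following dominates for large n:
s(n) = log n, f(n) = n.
Comparing growth rates:
Growth-rate hierarchy: log n ≺ any polynomial ≺ any exponential cⁿ (c>1) ≺ n! ≺ nⁿ.
polynomial degree 1 dominates logarithmic asymptotically.

f(n) grows faster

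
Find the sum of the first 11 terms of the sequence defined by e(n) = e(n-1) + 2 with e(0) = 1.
Computing the sequence terms: 1, 3, 5, 7, 9, 11, 13, 15, 17, 19, 21
Adding these values together:

121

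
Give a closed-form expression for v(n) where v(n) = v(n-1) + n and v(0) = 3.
Recurrence: v(n) = v(n-1) + n, initial: v(0) = 3.
Telescoping: v(n) = v(0) + Σᵢ₌₁ⁿ i = 3 + n(n+1)/2.

v(n) = n(n+1)/2 + 3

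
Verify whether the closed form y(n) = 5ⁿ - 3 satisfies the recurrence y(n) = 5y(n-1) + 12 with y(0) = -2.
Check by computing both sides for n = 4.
From the recurrence with y(0) = -2:
  y(0) = -2, y(1) = 2, y(2) = 22, y(3) = 122, y(4) = 622
  so the recurrence gives y(4) = 622.
From the proposed closed form y(n) = 5ⁿ - 3:
  y(4) = 622.
Both sides give 622 at n = 4, and the initial condition(s) match, so the closed form is consistent.

Yes, the closed form is correct.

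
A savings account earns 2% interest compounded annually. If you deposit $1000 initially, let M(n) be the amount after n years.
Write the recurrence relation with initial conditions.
Each year the balance grows by 2%, i.e. is multiplied by 1 + 2/100 = 1.02, so M(n) = 1.02 × M(n-1). The initial deposit gives M(0) = 1000.
Unrolling gives the closed form M(n) = 1000 × (1.02)ⁿ.

M(n) = 1.02 × M(n-1), M(0) = 1000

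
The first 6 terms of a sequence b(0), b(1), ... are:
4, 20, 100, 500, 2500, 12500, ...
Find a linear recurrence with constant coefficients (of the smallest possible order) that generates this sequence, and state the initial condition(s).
Look for the lowest-order linear relation among consecutive terms.
Observation: each term is 5× the previous.
Check at n=2: 5·20 = 100. ✓

b(n) = 5 × b(n-1), b(0) = 4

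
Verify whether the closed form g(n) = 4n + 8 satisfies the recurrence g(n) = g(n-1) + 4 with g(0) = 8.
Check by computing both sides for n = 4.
From the recurrence with g(0) = 8:
  g(0) = 8, g(1) = 12, g(2) = 16, g(3) = 20, g(4) = 24
  so the recurrence gives g(4) = 24.
From the proposed closed form g(n) = 4n + 8:
  g(4) = 24.
Both sides give 24 at n = 4, and the initial condition(s) match, so the closed form is consistent.

Yes, the closed form is correct.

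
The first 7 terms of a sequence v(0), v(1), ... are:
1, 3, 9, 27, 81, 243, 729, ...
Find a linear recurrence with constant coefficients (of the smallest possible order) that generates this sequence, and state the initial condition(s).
Look for the lowest-order linear relation among consecutive terms.
Observation: each term is 3× the previous.
Check at n=2: 3·3 = 9. ✓

v(n) = 3 × v(n-1), v(0) = 1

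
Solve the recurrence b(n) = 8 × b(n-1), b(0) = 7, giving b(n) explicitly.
Recurrence: b(n) = 8 × b(n-1), initial: b(0) = 7.
Each term is 8 times the previous, so this is geometric with ratio 8. After n steps: b(n) = b(0)·8ⁿ = 7·8ⁿ.

b(n) = 7·8ⁿ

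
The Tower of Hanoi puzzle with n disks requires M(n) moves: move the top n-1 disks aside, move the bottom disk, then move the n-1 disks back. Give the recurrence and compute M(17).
Moving n disks = move the top n-1 disks aside (M(n-1) moves) + move the largest disk (1 move) + move the n-1 disks back on top (M(n-1) moves), so M(n) = 2M(n-1) + 1, with M(1) = 1 (a single disk takes one move).
First terms: 1, 3, 7, 15, 31, 63, … — each is one less than a power of 2. Indeed M(n) + 1 = 2(M(n-1) + 1) with M(1) + 1 = 2, so M(n) + 1 = 2ⁿ and M(n) = 2ⁿ - 1.
Hence M(17) = 2^17 - 1 = 131072 - 1 = 131071.

M(n) = 2M(n-1) + 1, M(1) = 1; M(17) = 131071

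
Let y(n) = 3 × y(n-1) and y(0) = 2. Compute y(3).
Computing step by step:
y(0) = 2
y(1) = 3 × 2 = 6
y(2) = 3 × 6 = 18
y(3) = 3 × 18 = 54

54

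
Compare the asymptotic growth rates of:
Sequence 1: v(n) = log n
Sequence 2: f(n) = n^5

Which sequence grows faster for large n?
Comparing growth rates:
Growth-rate hierarchy: log n ≺ any polynomial ≺ any exponential cⁿ (c>1) ≺ n! ≺ nⁿ.
polynomial degree 5 dominates logarithmic asymptotically.

f(n) grows faster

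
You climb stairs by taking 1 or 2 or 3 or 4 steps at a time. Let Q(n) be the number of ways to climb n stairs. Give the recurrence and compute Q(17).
Condition on the size of the last step (1 to 4): before it there were n-1, …, n-4 stairs climbed, and these cases are disjoint, so Q(n) = Q(n-1) + Q(n-2) + Q(n-3) + Q(n-4) (order-4 linear recurrence).
Initial conditions by direct count (compositions of i into parts ≤ 4): Q(1) = 1; Q(2) = 2; Q(3) = 4; Q(4) = 8.
Iterating the recurrence: Q(5) = 15, Q(6) = 29, Q(7) = 56, Q(8) = 108, Q(9) = 208, Q(10) = 401, Q(11) = 773, Q(12) = 1490, Q(13) = 2872, Q(14) = 5536, Q(15) = 10671, Q(16) = 20569, Q(17) = 39648.

Q(n) = Q(n-1) + Q(n-2) + Q(n-3) + Q(n-4), Q(1) = 1, Q(2) = 2, Q(3) = 4, Q(4) = 8; Q(17) = 39648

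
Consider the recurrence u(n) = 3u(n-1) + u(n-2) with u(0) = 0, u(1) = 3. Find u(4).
Computing the sequence terms:
0, 3, 9, 30, 99

99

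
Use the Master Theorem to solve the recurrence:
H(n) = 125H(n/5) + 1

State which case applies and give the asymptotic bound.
Master Theorem template: H(n) = a·H(n/b) + f(n).
Here: a=125, b=5, f(n)=1
Compute log_b(a) = log_5(125) = 3.
f(n) = 1 = O(n^(3-ε)) with ε = 3. Case 1: H(n) = Θ(n^log_b(a)) = Θ(n^3).

Case 1: H(n) = Θ(n^3)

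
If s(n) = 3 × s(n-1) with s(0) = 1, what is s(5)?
Computing step by step:
s(0) = 1
s(1) = 3 × 1 = 3
s(2) = 3 × 3 = 9
s(3) = 3 × 9 = 27
s(4) = 3 × 27 = 81
s(5) = 3 × 81 = 243

243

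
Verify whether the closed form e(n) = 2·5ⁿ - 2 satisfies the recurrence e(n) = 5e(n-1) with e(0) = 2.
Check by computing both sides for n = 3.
From the recurrence with e(0) = 2:
  e(0) = 2, e(1) = 10, e(2) = 50, e(3) = 250
  so the recurrence gives e(3) = 250.
From the proposed closed form e(n) = 2·5ⁿ - 2:
  e(3) = 248.
The recurrence gives 250 but the closed form gives 248, so the closed form does not satisfy the recurrence.

No, the closed form is incorrect.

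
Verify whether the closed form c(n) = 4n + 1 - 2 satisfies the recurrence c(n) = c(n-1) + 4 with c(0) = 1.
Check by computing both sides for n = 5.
From the recurrence with c(0) = 1:
  c(0) = 1, c(1) = 5, c(2) = 9, c(3) = 13, c(4) = 17, c(5) = 21
  so the recurrence gives c(5) = 21.
From the proposed closed form c(n) = 4n + 1 - 2:
  c(5) = 19.
The recurrence gives 21 but the closed form gives 19, so the closed form does not satisfy the recurrence.

No, the closed form is incorrect.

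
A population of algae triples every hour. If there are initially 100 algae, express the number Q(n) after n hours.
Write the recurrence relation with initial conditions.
Each hour multiplies the count by 3, so the count after n hours depends only on the count after n-1 hours: Q(n) = 3 × Q(n-1). The starting count gives Q(0) = 100.
Unrolling n times gives the closed form Q(n) = 100 × 3ⁿ.

Q(n) = 3 × Q(n-1), Q(0) = 100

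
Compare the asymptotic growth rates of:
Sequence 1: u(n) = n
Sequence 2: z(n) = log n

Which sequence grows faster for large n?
Comparing growth rates:
Growth-rate hierarchy: log n ≺ any polynomial ≺ any exponential cⁿ (c>1) ≺ n! ≺ nⁿ.
polynomial degree 1 dominates logarithmic asymptotically.

u(n) grows faster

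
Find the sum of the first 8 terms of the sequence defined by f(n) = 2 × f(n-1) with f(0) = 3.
Computing the sequence terms: 3, 6, 12, 24, 48, 96, 192, 384
Adding these values together:

765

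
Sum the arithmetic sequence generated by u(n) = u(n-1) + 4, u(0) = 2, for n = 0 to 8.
Computing the sequence terms: 2, 6, 10, 14, 18, 22, 26, 30, 34
Adding these values together:

162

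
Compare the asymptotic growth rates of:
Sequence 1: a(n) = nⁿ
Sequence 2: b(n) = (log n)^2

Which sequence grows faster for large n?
Comparing growth rates:
Growth-rate hierarchy: log n ≺ any polynomial ≺ any exponential cⁿ (c>1) ≺ n! ≺ nⁿ.
super-exponential nⁿ dominates polylogarithmic (log n)^2 asymptotically.

a(n) grows faster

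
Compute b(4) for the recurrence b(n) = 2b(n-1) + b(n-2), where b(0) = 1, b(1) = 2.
Computing the sequence terms:
1, 2, 5, 12, 29

29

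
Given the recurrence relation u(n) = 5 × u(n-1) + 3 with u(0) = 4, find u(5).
Computing step by step:
u(0) = 4
u(1) = 5 × 4 + 3 = 23
u(2) = 5 × 23 + 3 = 118
u(3) = 5 × 118 + 3 = 593
u(4) = 5 × 593 + 3 = 2968
u(5) = 5 × 2968 + 3 = 14843

14843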